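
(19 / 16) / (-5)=-19 / 80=-0.24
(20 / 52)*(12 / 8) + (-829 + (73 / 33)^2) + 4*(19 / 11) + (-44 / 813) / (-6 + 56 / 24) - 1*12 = -828.61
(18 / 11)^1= 18 / 11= 1.64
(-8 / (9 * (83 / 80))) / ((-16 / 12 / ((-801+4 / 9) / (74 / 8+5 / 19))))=-87612800 / 1620243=-54.07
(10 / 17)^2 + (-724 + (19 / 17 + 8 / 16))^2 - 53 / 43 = 25939392935 / 49708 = 521835.38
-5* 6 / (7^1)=-30 / 7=-4.29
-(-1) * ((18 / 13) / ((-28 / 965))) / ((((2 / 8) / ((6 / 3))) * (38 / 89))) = -1545930 / 1729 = -894.12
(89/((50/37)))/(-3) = -3293/150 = -21.95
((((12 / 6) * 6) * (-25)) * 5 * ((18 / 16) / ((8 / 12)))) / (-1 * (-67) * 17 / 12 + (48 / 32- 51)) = -6075 / 109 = -55.73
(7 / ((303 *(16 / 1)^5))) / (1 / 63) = 147 / 105906176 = 0.00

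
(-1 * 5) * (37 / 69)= -185 / 69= -2.68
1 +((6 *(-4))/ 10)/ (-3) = 9/ 5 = 1.80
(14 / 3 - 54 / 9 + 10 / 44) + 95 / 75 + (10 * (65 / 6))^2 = 11618909 / 990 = 11736.27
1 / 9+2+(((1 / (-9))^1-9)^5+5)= -3706978528 / 59049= -62778.01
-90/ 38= -2.37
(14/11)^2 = 196/121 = 1.62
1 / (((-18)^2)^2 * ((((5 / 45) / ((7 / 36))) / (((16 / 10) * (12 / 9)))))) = 7 / 196830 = 0.00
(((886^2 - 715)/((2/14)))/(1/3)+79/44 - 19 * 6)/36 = 724670707/1584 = 457494.13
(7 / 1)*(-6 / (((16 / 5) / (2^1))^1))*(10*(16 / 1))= -4200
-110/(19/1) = -110/19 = -5.79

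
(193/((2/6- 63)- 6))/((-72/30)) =965/824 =1.17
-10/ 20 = -1/ 2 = -0.50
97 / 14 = 6.93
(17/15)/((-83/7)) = -0.10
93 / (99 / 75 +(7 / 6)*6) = 2325 / 208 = 11.18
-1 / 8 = -0.12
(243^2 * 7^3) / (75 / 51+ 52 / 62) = 10673756289 / 1217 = 8770547.48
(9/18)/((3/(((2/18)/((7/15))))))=5/126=0.04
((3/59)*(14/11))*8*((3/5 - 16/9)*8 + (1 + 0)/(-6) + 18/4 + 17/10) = -3416/1947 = -1.75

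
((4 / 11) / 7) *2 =8 / 77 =0.10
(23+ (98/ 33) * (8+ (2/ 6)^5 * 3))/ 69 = 11371/ 16767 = 0.68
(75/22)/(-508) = -75/11176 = -0.01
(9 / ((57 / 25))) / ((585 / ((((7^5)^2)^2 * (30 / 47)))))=3989613314880600050 / 11609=343665545256318.38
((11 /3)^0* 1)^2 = 1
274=274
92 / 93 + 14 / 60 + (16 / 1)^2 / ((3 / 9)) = 769.22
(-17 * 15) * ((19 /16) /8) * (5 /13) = -14.56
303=303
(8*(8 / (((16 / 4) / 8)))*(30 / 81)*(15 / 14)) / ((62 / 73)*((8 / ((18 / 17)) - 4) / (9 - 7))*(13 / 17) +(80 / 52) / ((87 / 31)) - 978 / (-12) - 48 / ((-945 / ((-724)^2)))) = 14971424000 / 7872185167929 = 0.00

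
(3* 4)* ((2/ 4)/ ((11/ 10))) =5.45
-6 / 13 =-0.46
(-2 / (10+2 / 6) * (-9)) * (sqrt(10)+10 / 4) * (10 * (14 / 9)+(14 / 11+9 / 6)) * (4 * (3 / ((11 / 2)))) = 653220 / 3751+261288 * sqrt(10) / 3751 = 394.42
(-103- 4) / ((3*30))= -107 / 90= -1.19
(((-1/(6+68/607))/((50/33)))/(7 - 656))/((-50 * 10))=-1821/5472250000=-0.00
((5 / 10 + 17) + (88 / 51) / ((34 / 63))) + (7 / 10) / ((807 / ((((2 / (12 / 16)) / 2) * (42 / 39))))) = 1882670783 / 90956970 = 20.70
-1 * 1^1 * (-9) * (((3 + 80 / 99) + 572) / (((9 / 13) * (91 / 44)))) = 228020 / 63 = 3619.37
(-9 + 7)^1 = -2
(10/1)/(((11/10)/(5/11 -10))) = -10500/121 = -86.78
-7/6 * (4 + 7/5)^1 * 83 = -5229/10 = -522.90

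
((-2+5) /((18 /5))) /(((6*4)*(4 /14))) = 35 /288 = 0.12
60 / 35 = 12 / 7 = 1.71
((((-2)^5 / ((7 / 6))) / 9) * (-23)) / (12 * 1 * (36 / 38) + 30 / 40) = 111872 / 19341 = 5.78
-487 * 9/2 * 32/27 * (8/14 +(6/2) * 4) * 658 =-64455424/3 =-21485141.33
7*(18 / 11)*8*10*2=20160 / 11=1832.73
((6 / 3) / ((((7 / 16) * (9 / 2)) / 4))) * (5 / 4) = 320 / 63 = 5.08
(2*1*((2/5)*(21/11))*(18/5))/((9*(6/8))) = 224/275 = 0.81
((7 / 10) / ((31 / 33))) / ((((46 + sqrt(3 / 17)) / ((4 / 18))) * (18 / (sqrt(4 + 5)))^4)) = 30107 / 10838179080 - 77 * sqrt(51) / 21676358160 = 0.00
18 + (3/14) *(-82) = 3/7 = 0.43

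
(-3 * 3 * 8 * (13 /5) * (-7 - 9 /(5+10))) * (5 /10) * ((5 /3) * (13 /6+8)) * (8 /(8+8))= 30134 /5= 6026.80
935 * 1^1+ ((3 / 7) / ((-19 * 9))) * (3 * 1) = 124354 / 133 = 934.99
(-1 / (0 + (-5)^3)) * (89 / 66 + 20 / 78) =459 / 35750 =0.01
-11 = -11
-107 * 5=-535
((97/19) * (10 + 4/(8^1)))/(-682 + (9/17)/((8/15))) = -19788/251389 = -0.08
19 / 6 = 3.17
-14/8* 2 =-7/2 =-3.50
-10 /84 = -5 /42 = -0.12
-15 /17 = -0.88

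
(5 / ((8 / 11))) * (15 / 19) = 825 / 152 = 5.43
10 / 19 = 0.53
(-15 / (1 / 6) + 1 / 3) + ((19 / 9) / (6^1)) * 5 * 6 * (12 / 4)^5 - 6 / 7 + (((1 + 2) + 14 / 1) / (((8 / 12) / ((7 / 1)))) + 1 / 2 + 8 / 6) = 55751 / 21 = 2654.81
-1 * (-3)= 3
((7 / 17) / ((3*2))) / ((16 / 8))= 7 / 204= 0.03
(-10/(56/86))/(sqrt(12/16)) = -17.73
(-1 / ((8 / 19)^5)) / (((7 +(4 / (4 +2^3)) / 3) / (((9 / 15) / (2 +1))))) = -22284891 / 10485760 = -2.13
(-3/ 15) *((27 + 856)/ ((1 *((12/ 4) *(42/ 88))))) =-38852/ 315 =-123.34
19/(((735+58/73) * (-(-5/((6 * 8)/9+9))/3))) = 0.22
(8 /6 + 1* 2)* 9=30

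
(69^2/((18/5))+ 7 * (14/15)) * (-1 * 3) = -3987.10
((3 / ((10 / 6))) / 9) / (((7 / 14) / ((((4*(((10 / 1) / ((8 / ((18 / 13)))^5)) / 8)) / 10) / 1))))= 59049 / 1901020160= 0.00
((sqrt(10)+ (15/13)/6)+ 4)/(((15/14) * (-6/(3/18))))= -763/7020- 7 * sqrt(10)/270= -0.19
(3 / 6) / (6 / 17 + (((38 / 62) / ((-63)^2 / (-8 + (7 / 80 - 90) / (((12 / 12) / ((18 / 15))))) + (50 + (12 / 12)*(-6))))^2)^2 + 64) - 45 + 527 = 1272143442205943661087563915973378 / 2639259203493040962560417378641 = 482.01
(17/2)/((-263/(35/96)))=-595/50496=-0.01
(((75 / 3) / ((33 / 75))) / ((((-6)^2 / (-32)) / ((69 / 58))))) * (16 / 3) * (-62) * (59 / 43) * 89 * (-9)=-299517040000 / 13717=-21835462.56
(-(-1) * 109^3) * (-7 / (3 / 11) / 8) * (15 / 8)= -498586165 / 64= -7790408.83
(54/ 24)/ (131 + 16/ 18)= 81/ 4748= 0.02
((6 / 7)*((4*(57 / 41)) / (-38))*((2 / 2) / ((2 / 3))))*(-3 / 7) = 162 / 2009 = 0.08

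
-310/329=-0.94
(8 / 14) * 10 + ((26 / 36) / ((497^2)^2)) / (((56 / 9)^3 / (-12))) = 30614106705599401 / 5357468673480448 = 5.71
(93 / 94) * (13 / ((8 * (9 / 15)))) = 2015 / 752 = 2.68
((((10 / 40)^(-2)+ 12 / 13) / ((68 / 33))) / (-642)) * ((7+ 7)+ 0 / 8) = -4235 / 23647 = -0.18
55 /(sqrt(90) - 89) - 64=-506079 /7831 - 165 * sqrt(10) /7831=-64.69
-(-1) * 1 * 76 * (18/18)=76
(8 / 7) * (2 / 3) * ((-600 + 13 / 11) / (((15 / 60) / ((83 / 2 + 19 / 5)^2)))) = -1029875568 / 275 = -3745002.07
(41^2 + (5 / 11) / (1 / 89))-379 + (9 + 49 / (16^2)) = 3806235 / 2816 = 1351.65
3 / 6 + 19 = 39 / 2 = 19.50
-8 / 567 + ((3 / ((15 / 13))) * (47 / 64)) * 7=2422499 / 181440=13.35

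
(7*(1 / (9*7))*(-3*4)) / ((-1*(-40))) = -1 / 30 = -0.03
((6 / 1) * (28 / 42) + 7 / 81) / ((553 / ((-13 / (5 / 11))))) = -47333 / 223965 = -0.21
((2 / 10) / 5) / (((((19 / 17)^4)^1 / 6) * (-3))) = -167042 / 3258025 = -0.05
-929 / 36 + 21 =-173 / 36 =-4.81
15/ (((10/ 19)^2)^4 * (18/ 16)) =16983563041/ 7500000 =2264.48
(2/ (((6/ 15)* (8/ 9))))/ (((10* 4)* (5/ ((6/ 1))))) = 27/ 160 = 0.17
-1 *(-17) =17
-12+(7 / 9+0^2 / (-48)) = -101 / 9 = -11.22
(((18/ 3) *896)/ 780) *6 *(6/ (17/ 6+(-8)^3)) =-96768/ 198575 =-0.49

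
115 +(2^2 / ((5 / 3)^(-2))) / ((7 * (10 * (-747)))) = 5412005 / 47061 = 115.00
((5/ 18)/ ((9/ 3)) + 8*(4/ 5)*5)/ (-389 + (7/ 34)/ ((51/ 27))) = -500837/ 6069033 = -0.08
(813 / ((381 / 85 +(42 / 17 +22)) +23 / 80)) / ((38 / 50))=27642000 / 755573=36.58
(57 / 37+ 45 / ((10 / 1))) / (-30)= -149 / 740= -0.20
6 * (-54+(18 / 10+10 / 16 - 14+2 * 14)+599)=67371 / 20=3368.55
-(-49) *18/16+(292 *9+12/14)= 150303/56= 2683.98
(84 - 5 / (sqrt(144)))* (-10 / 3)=-5015 / 18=-278.61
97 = 97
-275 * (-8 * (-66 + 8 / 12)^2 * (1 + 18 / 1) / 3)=1605788800 / 27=59473659.26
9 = 9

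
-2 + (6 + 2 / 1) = 6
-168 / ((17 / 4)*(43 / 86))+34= -766 / 17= -45.06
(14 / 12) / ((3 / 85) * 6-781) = -85 / 56886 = -0.00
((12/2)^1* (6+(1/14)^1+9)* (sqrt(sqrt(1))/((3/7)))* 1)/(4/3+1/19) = 12027/79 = 152.24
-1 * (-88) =88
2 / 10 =0.20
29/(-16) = -1.81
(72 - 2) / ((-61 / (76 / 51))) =-5320 / 3111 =-1.71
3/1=3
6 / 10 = 3 / 5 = 0.60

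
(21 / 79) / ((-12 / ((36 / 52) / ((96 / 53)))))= -1113 / 131456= -0.01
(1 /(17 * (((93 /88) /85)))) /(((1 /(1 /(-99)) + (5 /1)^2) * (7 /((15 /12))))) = -275 /24087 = -0.01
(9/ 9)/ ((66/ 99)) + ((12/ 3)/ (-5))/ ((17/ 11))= 167/ 170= 0.98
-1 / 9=-0.11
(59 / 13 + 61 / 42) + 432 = 437.99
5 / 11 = 0.45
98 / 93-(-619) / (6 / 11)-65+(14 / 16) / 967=1070.89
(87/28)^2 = 7569/784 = 9.65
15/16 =0.94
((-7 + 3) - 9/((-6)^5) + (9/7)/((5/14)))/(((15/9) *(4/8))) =-1723/3600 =-0.48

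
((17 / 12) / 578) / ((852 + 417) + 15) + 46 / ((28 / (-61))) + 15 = -312489641 / 3667104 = -85.21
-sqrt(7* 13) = -sqrt(91) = -9.54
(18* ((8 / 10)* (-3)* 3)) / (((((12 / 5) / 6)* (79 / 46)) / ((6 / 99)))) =-9936 / 869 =-11.43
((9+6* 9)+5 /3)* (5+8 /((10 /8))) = 3686 /5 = 737.20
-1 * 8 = -8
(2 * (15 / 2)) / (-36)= -5 / 12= -0.42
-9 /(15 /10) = -6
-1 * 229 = -229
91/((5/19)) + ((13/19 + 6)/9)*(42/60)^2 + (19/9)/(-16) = 2629843/7600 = 346.03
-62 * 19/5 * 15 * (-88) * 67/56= 2604558/7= 372079.71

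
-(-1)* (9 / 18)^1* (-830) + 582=167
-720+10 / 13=-719.23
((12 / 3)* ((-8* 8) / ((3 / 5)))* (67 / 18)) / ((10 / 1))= -4288 / 27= -158.81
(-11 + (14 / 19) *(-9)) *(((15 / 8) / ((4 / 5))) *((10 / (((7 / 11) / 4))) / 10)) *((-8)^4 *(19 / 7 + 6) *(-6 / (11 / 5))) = 23541120000 / 931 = 25285843.18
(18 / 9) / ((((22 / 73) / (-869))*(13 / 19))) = -109573 / 13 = -8428.69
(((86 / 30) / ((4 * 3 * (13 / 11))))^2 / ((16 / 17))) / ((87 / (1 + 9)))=3803393 / 762203520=0.00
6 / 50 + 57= 1428 / 25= 57.12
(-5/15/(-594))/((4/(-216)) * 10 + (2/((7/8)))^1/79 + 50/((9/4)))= 553/21744822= 0.00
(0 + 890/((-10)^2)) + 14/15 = 59/6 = 9.83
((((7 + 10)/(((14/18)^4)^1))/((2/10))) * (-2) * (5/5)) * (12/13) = -13384440/31213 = -428.81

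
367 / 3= 122.33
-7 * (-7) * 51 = 2499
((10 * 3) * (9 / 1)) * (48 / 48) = 270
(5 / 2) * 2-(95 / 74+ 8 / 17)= 3.25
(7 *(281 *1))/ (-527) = -1967/ 527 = -3.73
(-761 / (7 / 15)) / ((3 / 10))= -38050 / 7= -5435.71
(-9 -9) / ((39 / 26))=-12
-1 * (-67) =67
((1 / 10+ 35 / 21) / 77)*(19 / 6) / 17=1007 / 235620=0.00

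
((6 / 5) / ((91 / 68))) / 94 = 204 / 21385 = 0.01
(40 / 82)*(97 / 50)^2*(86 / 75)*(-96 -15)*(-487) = 14580506306 / 128125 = 113799.07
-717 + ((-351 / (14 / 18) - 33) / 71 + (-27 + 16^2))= -245926 / 497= -494.82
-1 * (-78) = 78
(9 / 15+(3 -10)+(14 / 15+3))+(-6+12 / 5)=-91 / 15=-6.07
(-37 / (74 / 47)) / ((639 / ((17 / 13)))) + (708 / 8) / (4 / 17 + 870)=1013489 / 18906732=0.05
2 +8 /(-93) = 178 /93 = 1.91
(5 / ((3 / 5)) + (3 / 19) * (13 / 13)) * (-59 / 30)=-16.70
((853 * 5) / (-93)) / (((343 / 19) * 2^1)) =-81035 / 63798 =-1.27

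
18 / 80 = 9 / 40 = 0.22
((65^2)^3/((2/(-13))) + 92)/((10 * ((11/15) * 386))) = -2941336733823/16984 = -173182803.45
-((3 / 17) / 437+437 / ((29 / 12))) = -180.83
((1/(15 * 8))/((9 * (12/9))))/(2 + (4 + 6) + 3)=1/21600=0.00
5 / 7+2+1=26 / 7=3.71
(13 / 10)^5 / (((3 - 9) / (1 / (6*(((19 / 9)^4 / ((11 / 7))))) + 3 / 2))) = -170844161969 / 182449400000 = -0.94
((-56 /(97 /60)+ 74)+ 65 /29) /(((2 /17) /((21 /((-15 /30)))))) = -41778639 /2813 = -14851.99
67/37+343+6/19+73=293943/703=418.13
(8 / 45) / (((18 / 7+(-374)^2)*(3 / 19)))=532 / 66092625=0.00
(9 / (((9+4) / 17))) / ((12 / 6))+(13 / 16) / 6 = 7513 / 1248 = 6.02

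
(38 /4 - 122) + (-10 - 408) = -1061 /2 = -530.50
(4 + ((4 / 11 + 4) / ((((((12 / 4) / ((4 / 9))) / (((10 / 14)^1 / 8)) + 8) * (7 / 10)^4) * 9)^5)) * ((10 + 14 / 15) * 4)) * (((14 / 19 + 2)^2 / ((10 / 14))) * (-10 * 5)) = -2235445786372951829684280888361446693760 / 1065875856773729515157472264236161053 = -2097.29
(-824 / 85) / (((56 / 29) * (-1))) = 2987 / 595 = 5.02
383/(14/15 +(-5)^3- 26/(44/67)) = -126390/54007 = -2.34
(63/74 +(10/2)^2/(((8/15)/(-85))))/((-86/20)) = 5895615/6364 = 926.40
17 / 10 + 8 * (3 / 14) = 3.41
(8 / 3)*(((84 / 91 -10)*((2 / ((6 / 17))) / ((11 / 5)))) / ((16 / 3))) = -5015 / 429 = -11.69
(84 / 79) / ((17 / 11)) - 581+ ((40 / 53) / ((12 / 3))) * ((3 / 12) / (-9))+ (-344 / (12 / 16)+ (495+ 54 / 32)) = -5558416583 / 10249776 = -542.30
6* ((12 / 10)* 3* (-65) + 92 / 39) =-18068 / 13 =-1389.85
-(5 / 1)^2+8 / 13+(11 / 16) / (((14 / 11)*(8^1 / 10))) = -276167 / 11648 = -23.71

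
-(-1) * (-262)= -262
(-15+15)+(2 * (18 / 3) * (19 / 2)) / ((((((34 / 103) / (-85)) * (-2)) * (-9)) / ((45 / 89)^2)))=-6604875 / 15842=-416.92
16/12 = 4/3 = 1.33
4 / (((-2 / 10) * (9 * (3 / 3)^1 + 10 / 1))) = -20 / 19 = -1.05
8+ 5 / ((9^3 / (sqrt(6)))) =5 * sqrt(6) / 729+ 8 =8.02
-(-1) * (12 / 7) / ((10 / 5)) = 6 / 7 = 0.86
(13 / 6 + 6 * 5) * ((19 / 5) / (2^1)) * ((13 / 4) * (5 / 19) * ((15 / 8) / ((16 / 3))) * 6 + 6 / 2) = 1503277 / 5120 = 293.61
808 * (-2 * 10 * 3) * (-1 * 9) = 436320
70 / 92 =35 / 46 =0.76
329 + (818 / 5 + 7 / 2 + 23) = 5191 / 10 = 519.10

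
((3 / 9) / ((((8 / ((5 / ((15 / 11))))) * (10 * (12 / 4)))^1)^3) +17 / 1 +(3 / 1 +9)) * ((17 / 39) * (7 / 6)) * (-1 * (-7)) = 27049656916723 / 262020096000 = 103.24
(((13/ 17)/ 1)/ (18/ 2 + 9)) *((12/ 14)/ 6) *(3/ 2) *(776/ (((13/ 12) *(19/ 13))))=4.46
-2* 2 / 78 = -2 / 39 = -0.05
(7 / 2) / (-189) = -1 / 54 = -0.02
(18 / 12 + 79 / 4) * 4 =85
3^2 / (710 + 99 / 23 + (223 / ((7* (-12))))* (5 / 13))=226044 / 17914823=0.01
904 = 904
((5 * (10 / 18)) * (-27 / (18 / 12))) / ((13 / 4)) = -200 / 13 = -15.38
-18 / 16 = -9 / 8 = -1.12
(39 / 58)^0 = 1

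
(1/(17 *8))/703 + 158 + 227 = 36809081/95608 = 385.00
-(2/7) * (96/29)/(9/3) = -64/203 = -0.32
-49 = -49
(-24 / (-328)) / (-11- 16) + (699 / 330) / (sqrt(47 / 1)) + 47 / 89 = 233 * sqrt(47) / 5170 + 17254 / 32841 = 0.83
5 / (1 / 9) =45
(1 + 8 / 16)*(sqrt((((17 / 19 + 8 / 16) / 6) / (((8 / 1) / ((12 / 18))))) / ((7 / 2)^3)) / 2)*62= 31*sqrt(14098) / 3724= 0.99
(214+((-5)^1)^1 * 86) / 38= -108 / 19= -5.68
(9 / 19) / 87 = 0.01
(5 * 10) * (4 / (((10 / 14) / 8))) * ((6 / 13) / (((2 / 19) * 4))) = 31920 / 13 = 2455.38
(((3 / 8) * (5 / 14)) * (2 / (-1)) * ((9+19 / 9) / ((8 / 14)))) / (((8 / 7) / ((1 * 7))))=-6125 / 192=-31.90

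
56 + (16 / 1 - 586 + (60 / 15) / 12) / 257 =41467 / 771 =53.78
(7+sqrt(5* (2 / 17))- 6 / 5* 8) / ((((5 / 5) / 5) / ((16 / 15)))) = -208 / 15+16* sqrt(170) / 51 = -9.78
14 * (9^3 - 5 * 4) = 9926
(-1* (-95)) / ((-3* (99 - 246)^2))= -95 / 64827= -0.00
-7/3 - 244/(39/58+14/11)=-475703/3723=-127.77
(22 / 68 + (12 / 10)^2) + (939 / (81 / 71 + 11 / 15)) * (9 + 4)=5526689377 / 848300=6515.02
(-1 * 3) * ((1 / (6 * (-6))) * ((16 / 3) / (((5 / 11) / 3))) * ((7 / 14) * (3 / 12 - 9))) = -77 / 6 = -12.83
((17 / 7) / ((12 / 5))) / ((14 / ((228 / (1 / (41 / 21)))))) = 66215 / 2058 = 32.17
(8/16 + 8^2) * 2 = 129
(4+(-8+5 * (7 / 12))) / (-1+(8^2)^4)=-0.00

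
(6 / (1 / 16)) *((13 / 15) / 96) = 13 / 15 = 0.87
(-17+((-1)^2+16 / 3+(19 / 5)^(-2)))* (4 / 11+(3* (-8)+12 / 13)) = 37277296 / 154869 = 240.70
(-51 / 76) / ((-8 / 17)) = 867 / 608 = 1.43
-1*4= -4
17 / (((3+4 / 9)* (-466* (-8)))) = 153 / 115568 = 0.00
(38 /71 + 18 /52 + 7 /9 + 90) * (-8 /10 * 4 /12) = -609130 /24921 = -24.44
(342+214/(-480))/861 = 81973/206640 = 0.40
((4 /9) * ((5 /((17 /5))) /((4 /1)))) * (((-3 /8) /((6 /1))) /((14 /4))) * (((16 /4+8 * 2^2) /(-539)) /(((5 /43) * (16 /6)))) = 645 /1026256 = 0.00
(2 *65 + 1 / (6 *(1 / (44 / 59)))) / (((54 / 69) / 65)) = 17216420 / 1593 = 10807.55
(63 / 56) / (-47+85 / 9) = -81 / 2704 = -0.03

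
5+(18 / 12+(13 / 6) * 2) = 65 / 6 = 10.83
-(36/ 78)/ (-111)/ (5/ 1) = 2/ 2405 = 0.00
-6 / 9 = -2 / 3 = -0.67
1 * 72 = 72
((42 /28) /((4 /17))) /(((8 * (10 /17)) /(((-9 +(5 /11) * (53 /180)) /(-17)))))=59687 /84480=0.71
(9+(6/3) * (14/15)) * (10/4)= 163/6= 27.17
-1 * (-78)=78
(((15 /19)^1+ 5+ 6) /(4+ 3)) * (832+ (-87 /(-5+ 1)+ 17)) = 1466.53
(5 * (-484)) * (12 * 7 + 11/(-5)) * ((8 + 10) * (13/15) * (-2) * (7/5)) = 216167952/25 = 8646718.08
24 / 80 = 3 / 10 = 0.30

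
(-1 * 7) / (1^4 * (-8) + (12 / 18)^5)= 0.89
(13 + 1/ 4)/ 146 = 53/ 584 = 0.09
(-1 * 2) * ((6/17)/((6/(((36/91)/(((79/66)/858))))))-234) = 4086036/9401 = 434.64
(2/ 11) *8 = 16/ 11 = 1.45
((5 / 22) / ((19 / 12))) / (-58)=-15 / 6061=-0.00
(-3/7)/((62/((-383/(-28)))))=-1149/12152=-0.09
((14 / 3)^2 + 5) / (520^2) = 241 / 2433600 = 0.00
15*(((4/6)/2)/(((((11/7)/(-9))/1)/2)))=-57.27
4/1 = 4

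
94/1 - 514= -420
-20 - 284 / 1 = -304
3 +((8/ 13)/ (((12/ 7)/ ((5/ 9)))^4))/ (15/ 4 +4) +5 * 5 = 28.00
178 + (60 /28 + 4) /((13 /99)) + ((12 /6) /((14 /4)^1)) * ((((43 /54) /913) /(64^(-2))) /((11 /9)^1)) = 620868023 /2741739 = 226.45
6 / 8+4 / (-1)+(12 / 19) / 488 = -15061 / 4636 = -3.25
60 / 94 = 30 / 47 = 0.64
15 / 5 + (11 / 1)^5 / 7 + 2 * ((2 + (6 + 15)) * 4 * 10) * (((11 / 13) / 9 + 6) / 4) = 21141284 / 819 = 25813.53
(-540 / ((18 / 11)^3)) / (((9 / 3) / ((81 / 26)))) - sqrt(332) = -6655 / 52 - 2 *sqrt(83) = -146.20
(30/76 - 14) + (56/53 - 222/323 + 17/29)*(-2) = -15406137/992902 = -15.52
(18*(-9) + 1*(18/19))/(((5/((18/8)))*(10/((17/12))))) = -10.27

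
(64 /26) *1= 32 /13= 2.46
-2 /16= -1 /8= -0.12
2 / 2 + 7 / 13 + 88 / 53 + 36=27008 / 689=39.20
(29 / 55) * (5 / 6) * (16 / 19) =232 / 627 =0.37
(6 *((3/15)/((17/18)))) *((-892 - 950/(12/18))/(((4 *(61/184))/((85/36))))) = -319746/61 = -5241.74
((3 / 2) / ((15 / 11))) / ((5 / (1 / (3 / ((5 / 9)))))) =11 / 270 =0.04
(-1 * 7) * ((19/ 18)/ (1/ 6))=-133/ 3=-44.33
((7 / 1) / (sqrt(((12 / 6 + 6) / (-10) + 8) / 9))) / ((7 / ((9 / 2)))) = 9 * sqrt(5) / 4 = 5.03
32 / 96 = 1 / 3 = 0.33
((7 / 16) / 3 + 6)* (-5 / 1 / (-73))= 1475 / 3504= 0.42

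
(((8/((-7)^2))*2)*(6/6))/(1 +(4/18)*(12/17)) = 816/2891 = 0.28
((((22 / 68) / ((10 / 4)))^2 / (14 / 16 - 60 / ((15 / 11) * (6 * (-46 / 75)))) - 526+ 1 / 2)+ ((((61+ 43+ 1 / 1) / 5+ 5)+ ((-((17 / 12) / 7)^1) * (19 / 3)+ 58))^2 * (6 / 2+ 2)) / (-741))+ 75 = -132891793336033943 / 267566583538800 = -496.67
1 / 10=0.10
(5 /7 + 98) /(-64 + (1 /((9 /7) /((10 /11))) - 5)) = -68409 /47327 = -1.45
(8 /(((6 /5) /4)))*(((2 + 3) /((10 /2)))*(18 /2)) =240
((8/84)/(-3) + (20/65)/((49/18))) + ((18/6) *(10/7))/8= 14149/22932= 0.62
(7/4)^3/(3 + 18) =49/192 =0.26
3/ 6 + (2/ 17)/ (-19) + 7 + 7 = 9363/ 646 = 14.49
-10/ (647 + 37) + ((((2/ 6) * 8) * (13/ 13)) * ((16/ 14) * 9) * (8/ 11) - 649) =-16565839/ 26334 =-629.07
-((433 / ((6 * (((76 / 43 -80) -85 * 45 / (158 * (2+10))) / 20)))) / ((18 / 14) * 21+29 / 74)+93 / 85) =-493198267109 / 1127260540605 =-0.44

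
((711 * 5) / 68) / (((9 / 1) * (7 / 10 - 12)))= -1975 / 3842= -0.51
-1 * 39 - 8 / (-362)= -7055 / 181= -38.98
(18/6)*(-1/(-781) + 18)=42177/781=54.00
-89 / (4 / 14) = -311.50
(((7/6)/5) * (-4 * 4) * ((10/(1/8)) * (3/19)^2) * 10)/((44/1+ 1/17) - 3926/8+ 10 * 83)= -365568/1881893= -0.19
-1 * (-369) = 369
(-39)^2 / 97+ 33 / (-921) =465880 / 29779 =15.64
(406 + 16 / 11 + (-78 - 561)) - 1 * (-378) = 146.45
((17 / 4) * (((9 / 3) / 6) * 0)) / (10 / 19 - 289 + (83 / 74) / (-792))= 0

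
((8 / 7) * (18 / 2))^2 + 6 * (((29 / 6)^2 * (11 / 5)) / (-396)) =5557511 / 52920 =105.02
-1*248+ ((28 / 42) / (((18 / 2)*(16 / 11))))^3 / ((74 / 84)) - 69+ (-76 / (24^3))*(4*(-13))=-19682440531 / 62145792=-316.71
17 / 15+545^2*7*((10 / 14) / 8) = 22277011 / 120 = 185641.76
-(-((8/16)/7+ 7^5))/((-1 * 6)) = -78433/28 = -2801.18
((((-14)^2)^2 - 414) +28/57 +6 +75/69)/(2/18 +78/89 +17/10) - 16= 14127.02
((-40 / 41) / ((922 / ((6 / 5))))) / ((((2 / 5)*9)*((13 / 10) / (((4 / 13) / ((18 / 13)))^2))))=-800 / 59708259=-0.00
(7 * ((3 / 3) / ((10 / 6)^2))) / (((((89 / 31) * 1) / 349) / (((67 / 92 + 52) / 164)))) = 3306427047 / 33570800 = 98.49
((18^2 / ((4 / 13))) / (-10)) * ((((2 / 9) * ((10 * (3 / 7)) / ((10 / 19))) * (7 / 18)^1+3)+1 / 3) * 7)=-29757 / 10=-2975.70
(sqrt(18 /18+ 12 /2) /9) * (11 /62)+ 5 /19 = 11 * sqrt(7) /558+ 5 /19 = 0.32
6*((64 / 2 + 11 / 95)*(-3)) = -54918 / 95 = -578.08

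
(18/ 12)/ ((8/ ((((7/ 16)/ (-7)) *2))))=-3/ 128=-0.02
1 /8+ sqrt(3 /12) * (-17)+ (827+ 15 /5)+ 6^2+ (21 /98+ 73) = 52127 /56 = 930.84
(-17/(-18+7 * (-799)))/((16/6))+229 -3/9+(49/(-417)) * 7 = 4264875035/18718296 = 227.85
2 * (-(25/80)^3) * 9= -1125/2048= -0.55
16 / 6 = 8 / 3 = 2.67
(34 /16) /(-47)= -17 /376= -0.05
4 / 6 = 2 / 3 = 0.67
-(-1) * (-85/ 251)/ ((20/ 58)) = -493/ 502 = -0.98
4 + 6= 10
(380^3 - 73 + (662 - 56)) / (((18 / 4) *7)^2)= 55301.12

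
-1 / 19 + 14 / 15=251 / 285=0.88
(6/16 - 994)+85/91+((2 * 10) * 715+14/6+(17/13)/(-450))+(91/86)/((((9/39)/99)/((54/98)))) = 13643841301/1006200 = 13559.77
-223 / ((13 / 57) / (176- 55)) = -118310.08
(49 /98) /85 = 0.01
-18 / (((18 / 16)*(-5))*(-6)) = -8 / 15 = -0.53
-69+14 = -55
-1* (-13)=13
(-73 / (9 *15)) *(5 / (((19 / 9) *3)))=-73 / 171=-0.43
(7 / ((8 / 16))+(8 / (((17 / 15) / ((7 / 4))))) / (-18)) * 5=3395 / 51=66.57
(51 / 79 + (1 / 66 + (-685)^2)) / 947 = 2446542595 / 4937658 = 495.49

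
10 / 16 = 5 / 8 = 0.62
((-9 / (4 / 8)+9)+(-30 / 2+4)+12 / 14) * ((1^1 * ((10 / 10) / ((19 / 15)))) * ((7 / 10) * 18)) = -3618 / 19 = -190.42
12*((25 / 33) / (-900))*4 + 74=7322 / 99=73.96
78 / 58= 39 / 29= 1.34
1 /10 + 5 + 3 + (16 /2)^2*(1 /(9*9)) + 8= 13681 /810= 16.89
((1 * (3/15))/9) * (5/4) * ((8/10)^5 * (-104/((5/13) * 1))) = -346112/140625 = -2.46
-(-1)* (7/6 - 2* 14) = -161/6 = -26.83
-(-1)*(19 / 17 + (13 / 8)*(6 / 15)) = 601 / 340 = 1.77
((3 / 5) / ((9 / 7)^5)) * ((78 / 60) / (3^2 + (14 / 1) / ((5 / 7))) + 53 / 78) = 5226977 / 42220035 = 0.12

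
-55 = -55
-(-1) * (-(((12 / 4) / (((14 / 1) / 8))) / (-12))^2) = -1 / 49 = -0.02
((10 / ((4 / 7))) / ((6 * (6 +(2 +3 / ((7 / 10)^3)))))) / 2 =12005 / 137856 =0.09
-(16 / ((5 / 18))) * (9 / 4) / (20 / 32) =-5184 / 25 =-207.36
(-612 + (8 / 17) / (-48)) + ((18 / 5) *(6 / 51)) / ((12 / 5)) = -3671 / 6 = -611.83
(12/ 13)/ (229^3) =12/ 156116857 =0.00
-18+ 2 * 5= -8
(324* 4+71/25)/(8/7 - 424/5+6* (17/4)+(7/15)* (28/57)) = -77735574/3466985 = -22.42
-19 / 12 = -1.58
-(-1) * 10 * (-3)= -30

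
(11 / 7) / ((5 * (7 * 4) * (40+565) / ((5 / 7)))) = 1 / 75460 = 0.00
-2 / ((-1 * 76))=1 / 38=0.03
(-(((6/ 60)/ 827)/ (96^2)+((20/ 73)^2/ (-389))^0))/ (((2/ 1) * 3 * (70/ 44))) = -838379531/ 8002713600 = -0.10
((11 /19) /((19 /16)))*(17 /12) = 748 /1083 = 0.69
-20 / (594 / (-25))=250 / 297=0.84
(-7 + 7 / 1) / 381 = 0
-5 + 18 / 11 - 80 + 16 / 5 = -4409 / 55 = -80.16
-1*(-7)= 7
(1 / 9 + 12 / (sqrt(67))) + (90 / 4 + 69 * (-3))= -3319 / 18 + 12 * sqrt(67) / 67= -182.92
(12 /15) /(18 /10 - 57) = -1 /69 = -0.01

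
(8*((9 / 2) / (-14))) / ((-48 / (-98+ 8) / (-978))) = 66015 / 14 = 4715.36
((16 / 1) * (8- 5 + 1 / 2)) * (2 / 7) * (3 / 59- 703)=-663584 / 59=-11247.19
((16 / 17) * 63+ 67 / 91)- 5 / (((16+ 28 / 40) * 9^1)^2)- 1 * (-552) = 2138853796799 / 3494686923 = 612.03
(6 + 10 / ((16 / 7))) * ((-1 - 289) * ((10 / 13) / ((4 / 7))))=-421225 / 104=-4050.24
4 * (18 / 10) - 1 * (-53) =301 / 5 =60.20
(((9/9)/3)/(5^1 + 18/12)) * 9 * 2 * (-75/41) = -900/533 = -1.69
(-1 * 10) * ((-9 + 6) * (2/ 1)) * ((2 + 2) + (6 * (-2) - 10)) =-1080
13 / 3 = 4.33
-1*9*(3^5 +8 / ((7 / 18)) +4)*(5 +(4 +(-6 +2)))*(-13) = 1095705 / 7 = 156529.29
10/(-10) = -1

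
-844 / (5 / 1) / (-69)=844 / 345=2.45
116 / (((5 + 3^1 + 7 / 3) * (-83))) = -348 / 2573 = -0.14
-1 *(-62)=62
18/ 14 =9/ 7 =1.29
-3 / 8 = -0.38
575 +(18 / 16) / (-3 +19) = 73609 / 128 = 575.07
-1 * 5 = -5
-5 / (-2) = 5 / 2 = 2.50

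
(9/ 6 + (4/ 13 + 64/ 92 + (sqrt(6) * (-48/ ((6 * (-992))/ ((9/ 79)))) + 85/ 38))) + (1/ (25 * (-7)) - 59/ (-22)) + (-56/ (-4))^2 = 9 * sqrt(6)/ 9796 + 4449090593/ 21871850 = 203.42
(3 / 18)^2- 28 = -1007 / 36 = -27.97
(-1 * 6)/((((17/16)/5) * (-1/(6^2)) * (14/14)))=17280/17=1016.47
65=65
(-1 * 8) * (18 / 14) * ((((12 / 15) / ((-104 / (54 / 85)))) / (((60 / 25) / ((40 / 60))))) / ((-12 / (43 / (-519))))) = 129 / 1338155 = 0.00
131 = 131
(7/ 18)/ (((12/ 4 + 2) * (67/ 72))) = 28/ 335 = 0.08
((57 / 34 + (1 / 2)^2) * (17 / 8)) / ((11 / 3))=393 / 352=1.12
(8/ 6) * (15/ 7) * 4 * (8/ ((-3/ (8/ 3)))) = -5120/ 63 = -81.27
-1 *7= -7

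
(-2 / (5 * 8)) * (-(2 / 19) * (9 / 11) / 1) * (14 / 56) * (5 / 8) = 9 / 13376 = 0.00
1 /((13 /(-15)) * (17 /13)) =-15 /17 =-0.88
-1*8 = -8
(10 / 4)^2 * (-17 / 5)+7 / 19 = -1587 / 76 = -20.88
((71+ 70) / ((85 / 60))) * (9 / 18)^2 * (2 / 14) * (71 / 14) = 30033 / 1666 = 18.03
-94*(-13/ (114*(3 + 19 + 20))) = 611/ 2394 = 0.26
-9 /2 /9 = -1 /2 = -0.50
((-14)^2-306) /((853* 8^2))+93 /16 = 158603 /27296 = 5.81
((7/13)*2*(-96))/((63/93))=-1984/13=-152.62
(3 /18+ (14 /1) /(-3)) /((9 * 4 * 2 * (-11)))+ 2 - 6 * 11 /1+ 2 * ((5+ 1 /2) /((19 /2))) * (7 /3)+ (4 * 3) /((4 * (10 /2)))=-3044339 /50160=-60.69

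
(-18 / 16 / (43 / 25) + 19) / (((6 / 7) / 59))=2606443 / 2064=1262.81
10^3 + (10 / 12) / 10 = 12001 / 12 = 1000.08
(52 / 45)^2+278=565654 / 2025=279.34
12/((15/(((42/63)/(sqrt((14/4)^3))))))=16*sqrt(14)/735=0.08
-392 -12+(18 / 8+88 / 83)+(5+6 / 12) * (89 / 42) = -678088 / 1743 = -389.03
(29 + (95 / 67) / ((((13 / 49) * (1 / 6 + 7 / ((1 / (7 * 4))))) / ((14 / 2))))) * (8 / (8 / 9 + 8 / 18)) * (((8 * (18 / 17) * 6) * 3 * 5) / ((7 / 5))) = 11634977246400 / 121994873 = 95372.67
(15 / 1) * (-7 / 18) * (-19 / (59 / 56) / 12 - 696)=2160515 / 531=4068.77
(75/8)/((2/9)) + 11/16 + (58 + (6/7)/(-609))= 1146731/11368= 100.87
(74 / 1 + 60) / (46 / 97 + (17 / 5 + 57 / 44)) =2859560 / 110321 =25.92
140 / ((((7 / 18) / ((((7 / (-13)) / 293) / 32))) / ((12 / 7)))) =-135 / 3809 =-0.04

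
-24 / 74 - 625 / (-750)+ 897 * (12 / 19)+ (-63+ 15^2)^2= 113088947 / 4218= 26811.04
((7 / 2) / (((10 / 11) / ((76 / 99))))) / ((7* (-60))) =-19 / 2700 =-0.01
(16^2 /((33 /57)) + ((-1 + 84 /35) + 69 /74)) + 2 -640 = -787487 /4070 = -193.49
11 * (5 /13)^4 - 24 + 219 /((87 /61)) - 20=90937672 /828269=109.79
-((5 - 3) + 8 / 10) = -14 / 5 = -2.80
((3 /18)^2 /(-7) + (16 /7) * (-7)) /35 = -4033 /8820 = -0.46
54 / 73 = 0.74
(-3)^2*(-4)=-36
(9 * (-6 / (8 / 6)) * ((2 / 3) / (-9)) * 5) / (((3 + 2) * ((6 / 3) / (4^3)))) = 96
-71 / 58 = -1.22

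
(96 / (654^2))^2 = 64 / 1270423449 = 0.00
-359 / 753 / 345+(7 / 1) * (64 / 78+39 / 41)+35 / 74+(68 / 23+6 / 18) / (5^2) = 13.01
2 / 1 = 2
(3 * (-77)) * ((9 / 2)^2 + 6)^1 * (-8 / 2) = 24255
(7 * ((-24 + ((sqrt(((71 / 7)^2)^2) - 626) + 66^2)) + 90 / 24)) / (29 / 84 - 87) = -307.99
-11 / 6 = -1.83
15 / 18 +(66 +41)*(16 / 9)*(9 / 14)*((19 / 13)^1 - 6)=-302569 / 546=-554.16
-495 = -495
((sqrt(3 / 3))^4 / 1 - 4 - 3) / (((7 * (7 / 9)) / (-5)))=270 / 49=5.51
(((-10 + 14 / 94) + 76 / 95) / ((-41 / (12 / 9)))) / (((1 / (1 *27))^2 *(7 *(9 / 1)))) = 3.41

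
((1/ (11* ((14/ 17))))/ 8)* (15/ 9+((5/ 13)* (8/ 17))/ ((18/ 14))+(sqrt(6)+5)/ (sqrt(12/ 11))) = 3595/ 144144+17* sqrt(33)* (sqrt(6)+5)/ 7392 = 0.12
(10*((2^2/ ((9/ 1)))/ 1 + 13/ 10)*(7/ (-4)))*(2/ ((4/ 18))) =-1099/ 4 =-274.75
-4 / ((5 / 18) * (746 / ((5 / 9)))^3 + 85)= -100 / 16814020033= -0.00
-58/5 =-11.60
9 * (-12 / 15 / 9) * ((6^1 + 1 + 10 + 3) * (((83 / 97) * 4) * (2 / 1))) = -10624 / 97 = -109.53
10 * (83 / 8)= 415 / 4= 103.75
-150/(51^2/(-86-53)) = 6950/867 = 8.02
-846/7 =-120.86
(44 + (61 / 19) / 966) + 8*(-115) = -16078043 / 18354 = -876.00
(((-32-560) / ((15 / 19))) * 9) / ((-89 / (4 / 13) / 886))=119588736 / 5785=20672.21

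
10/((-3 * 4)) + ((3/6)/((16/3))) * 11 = 19/96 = 0.20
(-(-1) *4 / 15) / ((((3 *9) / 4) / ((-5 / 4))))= -0.05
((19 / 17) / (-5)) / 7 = -19 / 595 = -0.03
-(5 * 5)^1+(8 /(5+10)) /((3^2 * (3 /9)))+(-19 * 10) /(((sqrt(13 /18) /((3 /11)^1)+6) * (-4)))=-2679653 /191655 - 9405 * sqrt(26) /8518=-19.61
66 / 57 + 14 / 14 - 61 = -1118 / 19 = -58.84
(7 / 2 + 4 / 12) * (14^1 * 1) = 161 / 3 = 53.67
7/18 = 0.39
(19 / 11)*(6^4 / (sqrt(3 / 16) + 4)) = 1575936 / 2783 -98496*sqrt(3) / 2783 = 504.97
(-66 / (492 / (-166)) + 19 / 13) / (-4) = -3162 / 533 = -5.93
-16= -16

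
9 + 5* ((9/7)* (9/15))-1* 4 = 62/7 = 8.86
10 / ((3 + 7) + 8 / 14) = 35 / 37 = 0.95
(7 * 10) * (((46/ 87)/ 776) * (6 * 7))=5635/ 2813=2.00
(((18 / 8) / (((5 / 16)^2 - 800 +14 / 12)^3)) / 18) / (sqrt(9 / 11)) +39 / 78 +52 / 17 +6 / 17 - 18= -479 / 34 - 18874368 * sqrt(11) / 230830350233352589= -14.09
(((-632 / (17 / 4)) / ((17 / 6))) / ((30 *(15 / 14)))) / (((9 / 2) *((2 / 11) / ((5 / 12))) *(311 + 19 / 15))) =-24332 / 9137313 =-0.00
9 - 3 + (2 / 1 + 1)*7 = 27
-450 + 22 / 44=-449.50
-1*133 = -133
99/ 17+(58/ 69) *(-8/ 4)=4859/ 1173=4.14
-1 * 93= -93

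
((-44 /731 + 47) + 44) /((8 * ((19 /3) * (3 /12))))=199431 /27778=7.18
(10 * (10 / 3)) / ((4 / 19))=475 / 3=158.33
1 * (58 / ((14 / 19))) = 78.71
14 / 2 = 7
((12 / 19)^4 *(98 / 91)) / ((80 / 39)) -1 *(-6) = 3964062 / 651605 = 6.08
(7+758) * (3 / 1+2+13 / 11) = 52020 / 11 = 4729.09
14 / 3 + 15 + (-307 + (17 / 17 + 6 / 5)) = -4277 / 15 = -285.13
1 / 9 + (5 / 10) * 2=10 / 9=1.11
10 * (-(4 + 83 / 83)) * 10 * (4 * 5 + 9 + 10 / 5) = -15500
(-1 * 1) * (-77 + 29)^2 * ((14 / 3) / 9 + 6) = -45056 / 3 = -15018.67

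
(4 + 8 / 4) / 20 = 3 / 10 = 0.30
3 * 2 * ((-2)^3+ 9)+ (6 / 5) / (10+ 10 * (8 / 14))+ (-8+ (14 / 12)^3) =-19939 / 59400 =-0.34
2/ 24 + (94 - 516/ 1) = -5063/ 12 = -421.92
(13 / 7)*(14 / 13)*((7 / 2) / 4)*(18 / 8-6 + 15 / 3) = 35 / 16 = 2.19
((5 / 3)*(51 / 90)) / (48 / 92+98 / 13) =5083 / 43380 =0.12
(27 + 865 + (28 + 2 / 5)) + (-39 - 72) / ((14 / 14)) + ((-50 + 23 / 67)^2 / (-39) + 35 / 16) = 3493773499 / 4668560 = 748.36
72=72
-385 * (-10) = 3850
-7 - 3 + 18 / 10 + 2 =-6.20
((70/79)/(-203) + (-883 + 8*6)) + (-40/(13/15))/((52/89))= -353881005/387179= -914.00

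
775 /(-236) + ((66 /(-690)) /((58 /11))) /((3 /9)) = -2627459 /787060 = -3.34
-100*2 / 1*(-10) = 2000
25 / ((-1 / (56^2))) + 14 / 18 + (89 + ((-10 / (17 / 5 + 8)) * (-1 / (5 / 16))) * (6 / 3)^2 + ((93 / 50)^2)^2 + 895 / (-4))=-83908391123129 / 1068750000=-78510.78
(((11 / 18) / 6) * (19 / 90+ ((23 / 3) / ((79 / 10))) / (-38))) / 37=275759 / 539819640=0.00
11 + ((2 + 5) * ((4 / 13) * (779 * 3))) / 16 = 16931 / 52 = 325.60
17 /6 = 2.83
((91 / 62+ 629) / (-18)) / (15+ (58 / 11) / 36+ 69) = -429979 / 1032982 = -0.42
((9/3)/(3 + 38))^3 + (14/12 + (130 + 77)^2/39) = 5912665775/5375838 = 1099.86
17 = 17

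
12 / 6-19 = -17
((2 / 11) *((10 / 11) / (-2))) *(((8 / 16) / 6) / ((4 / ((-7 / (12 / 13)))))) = 455 / 34848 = 0.01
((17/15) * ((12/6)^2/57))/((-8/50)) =-85/171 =-0.50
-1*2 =-2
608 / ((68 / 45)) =6840 / 17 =402.35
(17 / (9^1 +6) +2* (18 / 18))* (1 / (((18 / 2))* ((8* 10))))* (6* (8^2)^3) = 6844.87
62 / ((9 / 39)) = 806 / 3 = 268.67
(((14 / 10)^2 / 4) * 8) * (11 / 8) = 539 / 100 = 5.39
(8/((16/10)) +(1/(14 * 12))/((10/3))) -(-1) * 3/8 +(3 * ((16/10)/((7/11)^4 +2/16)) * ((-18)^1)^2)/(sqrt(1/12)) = 3011/560 +202397184 * sqrt(3)/18805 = 18647.34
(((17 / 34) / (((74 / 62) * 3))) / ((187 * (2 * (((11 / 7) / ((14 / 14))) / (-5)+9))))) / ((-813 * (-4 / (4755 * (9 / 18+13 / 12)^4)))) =11795593775 / 29860620337152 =0.00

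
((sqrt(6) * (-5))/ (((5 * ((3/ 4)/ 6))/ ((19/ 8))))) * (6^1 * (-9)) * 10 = 10260 * sqrt(6) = 25131.76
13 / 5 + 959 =4808 / 5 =961.60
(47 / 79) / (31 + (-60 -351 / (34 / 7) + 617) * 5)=1598 / 6593261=0.00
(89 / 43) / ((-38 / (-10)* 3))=445 / 2451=0.18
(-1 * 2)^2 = 4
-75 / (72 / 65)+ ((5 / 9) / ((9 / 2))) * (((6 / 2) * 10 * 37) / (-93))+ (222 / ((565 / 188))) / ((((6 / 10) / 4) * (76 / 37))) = 7356437897 / 43128936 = 170.57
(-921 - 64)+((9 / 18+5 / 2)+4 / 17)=-16690 / 17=-981.76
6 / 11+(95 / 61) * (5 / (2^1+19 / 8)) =10922 / 4697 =2.33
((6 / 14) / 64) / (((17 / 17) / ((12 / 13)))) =9 / 1456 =0.01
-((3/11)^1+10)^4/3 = -163047361/43923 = -3712.12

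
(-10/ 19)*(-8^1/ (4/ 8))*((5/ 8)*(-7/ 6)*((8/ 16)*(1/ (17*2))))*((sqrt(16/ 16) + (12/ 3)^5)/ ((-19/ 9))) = 538125/ 12274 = 43.84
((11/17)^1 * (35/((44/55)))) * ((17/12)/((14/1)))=275/96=2.86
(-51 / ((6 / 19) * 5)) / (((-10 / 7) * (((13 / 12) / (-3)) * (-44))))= 20349 / 14300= 1.42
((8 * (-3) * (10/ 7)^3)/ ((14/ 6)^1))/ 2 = -36000/ 2401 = -14.99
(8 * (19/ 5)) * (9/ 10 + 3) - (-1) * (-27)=2289/ 25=91.56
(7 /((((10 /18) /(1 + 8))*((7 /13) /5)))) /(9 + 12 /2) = 351 /5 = 70.20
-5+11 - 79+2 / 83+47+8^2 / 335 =-716948 / 27805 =-25.78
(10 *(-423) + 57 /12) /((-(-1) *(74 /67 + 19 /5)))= -861.51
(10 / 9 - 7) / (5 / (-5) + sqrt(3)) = -53 *sqrt(3) / 18 - 53 / 18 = -8.04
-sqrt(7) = -2.65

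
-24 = -24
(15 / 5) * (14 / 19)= 42 / 19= 2.21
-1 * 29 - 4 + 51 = 18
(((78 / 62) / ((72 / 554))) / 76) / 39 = 277 / 84816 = 0.00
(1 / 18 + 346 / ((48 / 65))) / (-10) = -33739 / 720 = -46.86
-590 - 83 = -673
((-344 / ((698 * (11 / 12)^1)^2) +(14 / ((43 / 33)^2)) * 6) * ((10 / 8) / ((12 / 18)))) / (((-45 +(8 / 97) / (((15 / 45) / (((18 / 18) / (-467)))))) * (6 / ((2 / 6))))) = -8481880160826475 / 74065867483375988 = -0.11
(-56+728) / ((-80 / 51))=-428.40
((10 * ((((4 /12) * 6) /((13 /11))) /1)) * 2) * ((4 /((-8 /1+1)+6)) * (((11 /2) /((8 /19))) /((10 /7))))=-16093 /13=-1237.92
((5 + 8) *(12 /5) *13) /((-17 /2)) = -4056 /85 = -47.72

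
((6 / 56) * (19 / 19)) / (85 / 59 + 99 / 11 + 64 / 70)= 0.01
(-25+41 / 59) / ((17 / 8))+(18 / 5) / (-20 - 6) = -754707 / 65195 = -11.58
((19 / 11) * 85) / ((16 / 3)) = 4845 / 176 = 27.53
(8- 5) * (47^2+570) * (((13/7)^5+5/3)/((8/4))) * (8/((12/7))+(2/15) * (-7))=1902287432/5145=369735.17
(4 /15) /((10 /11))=0.29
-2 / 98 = -1 / 49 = -0.02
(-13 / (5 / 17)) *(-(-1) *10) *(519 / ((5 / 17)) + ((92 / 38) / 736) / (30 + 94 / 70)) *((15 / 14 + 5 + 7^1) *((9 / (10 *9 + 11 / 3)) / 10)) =-3212947608280839 / 32798544800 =-97960.07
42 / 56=3 / 4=0.75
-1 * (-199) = 199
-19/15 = -1.27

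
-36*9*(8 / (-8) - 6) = 2268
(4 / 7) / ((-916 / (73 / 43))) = -73 / 68929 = -0.00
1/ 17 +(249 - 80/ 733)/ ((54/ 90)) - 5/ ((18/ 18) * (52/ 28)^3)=34009916923/ 82130451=414.10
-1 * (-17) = 17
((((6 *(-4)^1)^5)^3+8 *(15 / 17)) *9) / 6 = -12873860715379175718732 / 17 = -757285924434069159925.41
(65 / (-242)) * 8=-260 / 121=-2.15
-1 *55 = -55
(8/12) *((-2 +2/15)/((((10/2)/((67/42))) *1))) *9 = -268/75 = -3.57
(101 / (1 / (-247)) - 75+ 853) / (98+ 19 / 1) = -206.57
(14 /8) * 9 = 63 /4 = 15.75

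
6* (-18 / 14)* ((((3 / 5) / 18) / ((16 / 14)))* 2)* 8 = -18 / 5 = -3.60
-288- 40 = -328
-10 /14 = -5 /7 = -0.71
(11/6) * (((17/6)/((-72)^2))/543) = 187/101336832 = 0.00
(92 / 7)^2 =8464 / 49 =172.73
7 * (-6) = -42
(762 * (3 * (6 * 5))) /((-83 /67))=-4594860 /83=-55359.76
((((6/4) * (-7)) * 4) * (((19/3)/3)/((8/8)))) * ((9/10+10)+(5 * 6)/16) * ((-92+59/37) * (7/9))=106090243/1332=79647.33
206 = 206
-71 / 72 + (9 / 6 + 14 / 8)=163 / 72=2.26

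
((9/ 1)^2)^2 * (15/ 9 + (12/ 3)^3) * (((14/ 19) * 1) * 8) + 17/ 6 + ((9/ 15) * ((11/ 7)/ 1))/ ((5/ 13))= 50666771831/ 19950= 2539687.81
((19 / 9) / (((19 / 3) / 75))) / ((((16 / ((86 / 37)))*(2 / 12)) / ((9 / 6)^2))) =29025 / 592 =49.03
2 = 2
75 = 75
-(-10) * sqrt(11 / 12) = 5 * sqrt(33) / 3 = 9.57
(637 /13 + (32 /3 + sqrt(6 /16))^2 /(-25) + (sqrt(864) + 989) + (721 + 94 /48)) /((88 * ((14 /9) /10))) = 663 * sqrt(6) /770 + 1580753 /12320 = 130.42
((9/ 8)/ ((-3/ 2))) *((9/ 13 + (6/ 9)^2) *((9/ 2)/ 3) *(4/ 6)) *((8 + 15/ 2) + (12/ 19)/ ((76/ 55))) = -80647/ 5928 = -13.60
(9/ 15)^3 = 27/ 125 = 0.22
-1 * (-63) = 63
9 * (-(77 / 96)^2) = -5929 / 1024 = -5.79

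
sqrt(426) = 20.64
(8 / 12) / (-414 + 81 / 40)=-80 / 49437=-0.00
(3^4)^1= 81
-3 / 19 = -0.16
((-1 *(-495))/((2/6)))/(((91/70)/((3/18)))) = 2475/13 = 190.38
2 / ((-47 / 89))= -178 / 47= -3.79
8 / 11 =0.73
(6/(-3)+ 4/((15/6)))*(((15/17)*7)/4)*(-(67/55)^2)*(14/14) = 94269/102850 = 0.92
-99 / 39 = -33 / 13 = -2.54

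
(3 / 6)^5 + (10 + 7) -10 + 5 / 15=707 / 96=7.36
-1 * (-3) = 3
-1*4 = -4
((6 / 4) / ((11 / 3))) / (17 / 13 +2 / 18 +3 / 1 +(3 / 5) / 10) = 26325 / 288211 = 0.09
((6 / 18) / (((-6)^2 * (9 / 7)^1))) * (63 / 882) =0.00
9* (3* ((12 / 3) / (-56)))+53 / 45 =-473 / 630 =-0.75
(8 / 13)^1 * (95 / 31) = 760 / 403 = 1.89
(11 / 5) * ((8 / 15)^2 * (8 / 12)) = 1408 / 3375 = 0.42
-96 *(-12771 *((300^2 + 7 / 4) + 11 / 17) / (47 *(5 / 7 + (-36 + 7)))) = -66318086268 / 799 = -83001359.53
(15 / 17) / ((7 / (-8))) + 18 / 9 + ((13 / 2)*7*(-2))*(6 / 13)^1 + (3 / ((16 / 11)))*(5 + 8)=-27029 / 1904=-14.20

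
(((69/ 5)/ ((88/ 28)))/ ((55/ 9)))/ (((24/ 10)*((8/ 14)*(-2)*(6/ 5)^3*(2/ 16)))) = -28175/ 23232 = -1.21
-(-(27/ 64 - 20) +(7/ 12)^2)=-19.92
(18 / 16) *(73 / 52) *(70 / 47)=22995 / 9776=2.35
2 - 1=1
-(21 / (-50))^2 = -441 / 2500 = -0.18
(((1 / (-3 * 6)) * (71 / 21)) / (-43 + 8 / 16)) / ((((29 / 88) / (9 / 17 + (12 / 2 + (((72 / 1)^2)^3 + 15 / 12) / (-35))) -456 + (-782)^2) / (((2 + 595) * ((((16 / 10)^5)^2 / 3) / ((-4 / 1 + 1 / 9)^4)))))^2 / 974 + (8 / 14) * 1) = 218651596350232491957932704308554330366580854173273332218068992 / 2072523946195776960985133495735846795833354592544983338205375184423235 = 0.00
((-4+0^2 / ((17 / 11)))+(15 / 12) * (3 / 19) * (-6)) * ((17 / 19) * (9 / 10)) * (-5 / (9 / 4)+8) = -43537 / 1805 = -24.12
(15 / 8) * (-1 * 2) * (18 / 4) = -135 / 8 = -16.88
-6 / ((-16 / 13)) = 39 / 8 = 4.88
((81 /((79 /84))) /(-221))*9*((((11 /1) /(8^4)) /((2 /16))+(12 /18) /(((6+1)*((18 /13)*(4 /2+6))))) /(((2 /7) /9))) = -14854833 /4469504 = -3.32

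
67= 67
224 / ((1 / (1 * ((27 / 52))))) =1512 / 13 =116.31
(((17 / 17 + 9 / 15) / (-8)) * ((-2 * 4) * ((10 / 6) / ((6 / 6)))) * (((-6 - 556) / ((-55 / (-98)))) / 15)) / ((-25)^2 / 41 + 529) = -9032464 / 27613575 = -0.33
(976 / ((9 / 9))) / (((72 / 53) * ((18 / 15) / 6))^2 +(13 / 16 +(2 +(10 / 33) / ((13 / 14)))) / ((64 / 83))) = 30109172121600 / 127856113339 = 235.49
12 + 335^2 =112237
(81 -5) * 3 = 228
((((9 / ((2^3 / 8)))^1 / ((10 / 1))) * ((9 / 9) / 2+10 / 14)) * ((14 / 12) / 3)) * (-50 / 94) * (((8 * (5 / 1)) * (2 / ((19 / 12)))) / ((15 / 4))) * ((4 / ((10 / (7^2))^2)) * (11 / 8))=-1795948 / 4465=-402.23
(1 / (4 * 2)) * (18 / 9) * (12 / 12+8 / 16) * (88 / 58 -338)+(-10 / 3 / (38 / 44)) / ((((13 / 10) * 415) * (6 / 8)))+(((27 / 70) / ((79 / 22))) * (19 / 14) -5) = -54286082510969 / 414255916620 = -131.04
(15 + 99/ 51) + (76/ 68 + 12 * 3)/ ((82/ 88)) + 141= 137849/ 697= 197.77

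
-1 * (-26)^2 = -676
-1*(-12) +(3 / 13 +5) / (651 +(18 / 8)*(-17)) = 382628 / 31863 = 12.01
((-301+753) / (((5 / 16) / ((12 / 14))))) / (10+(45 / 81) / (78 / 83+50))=123.84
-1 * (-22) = 22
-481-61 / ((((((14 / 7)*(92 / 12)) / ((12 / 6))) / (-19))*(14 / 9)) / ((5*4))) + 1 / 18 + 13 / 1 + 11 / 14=1476.51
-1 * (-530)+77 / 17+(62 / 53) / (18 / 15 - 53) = 124731979 / 233359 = 534.51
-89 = -89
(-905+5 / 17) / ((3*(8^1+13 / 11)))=-169180 / 5151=-32.84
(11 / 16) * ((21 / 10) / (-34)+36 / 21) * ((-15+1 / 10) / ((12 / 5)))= -2148729 / 304640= -7.05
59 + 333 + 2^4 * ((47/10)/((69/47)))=152912/345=443.22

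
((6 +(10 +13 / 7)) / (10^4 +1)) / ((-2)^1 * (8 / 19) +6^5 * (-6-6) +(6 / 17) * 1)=-40375 / 2110006359538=-0.00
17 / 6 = 2.83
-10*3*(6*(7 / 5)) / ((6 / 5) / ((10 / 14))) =-150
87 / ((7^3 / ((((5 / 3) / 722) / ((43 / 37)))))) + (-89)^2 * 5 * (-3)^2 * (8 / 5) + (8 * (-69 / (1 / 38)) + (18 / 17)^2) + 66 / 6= 1690617109416731 / 3077496842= 549348.12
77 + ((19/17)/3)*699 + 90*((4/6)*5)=10836/17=637.41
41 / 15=2.73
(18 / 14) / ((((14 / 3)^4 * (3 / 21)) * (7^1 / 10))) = 3645 / 134456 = 0.03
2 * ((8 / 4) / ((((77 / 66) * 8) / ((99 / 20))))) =297 / 140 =2.12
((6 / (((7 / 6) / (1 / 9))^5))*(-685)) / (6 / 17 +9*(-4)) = 372640 / 412494201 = 0.00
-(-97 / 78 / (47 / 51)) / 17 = 97 / 1222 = 0.08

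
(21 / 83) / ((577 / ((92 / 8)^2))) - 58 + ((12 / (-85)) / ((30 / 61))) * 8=-4904297739 / 81414700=-60.24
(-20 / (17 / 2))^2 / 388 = 400 / 28033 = 0.01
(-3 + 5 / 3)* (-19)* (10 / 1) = 760 / 3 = 253.33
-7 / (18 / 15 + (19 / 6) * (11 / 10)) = -420 / 281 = -1.49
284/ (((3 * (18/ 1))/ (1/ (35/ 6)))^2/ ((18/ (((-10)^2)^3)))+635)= 284/ 5512500635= 0.00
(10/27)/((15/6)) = 0.15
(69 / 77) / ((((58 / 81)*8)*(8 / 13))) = 72657 / 285824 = 0.25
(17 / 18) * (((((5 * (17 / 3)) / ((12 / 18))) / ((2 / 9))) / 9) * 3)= 60.21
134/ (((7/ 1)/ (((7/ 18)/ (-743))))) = -67/ 6687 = -0.01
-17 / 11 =-1.55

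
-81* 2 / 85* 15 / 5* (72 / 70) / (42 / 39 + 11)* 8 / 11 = -1819584 / 5137825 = -0.35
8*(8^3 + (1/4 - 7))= 4042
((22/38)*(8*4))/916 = 88/4351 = 0.02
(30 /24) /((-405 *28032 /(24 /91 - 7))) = 613 /826495488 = 0.00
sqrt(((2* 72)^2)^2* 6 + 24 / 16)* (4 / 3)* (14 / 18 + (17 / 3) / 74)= 569* sqrt(10319560710) / 999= 57859.86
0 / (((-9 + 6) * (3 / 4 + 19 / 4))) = 0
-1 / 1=-1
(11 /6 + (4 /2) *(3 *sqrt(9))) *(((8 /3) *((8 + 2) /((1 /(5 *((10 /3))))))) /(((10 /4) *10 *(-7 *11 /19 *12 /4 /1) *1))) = -25840 /891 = -29.00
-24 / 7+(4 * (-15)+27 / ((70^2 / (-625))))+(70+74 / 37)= 1005 / 196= 5.13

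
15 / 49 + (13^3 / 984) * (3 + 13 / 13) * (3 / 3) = 9.24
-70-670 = -740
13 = 13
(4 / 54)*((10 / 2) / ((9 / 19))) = 190 / 243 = 0.78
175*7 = 1225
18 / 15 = 6 / 5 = 1.20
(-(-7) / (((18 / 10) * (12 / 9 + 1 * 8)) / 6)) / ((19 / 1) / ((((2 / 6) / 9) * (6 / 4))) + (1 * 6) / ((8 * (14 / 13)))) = 140 / 19191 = 0.01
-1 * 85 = -85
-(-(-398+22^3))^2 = -105062500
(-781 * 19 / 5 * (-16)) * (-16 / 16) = -237424 / 5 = -47484.80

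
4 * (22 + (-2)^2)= 104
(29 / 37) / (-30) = -29 / 1110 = -0.03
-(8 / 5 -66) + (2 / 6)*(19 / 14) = 13619 / 210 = 64.85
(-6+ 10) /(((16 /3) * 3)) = 1 /4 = 0.25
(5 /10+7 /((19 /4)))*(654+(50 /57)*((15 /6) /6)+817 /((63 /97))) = 114450325 /30324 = 3774.25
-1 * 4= -4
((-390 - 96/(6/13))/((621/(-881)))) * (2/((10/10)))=45812/27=1696.74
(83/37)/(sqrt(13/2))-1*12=-12 + 83*sqrt(26)/481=-11.12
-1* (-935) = 935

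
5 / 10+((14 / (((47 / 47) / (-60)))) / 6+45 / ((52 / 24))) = -3087 / 26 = -118.73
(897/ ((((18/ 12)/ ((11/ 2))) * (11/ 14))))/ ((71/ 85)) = 355810/ 71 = 5011.41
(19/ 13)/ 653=19/ 8489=0.00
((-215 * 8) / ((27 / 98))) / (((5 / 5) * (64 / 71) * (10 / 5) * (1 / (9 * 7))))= -5235895 / 24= -218162.29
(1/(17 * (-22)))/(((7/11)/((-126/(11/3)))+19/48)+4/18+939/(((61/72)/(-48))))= 13176/262155989843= 0.00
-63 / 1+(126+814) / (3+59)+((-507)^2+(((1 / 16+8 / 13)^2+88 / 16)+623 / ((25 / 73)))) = 8678341665311 / 33529600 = 258826.28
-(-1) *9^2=81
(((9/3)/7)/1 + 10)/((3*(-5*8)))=-73/840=-0.09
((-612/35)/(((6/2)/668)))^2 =18570057984/1225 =15159231.01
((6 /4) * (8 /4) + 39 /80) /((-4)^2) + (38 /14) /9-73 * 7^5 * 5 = -494690473303 /80640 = -6134554.48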